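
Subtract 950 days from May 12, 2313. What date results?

−365 (one year) → May 12, 2312 (585 left).
−366 (one year; includes Feb 29, 2312) → May 12, 2311 (219 left).
−12 → Apr 30, 2311 (end of Apr, 30 days; 207 left).
−30 → Mar 31, 2311 (end of Mar, 31 days; 177 left).
−31 → Feb 28, 2311 (end of Feb, 28 days; 146 left).
−28 → Jan 31, 2311 (end of Jan, 31 days; 118 left).
−31 → Dec 31, 2310 (end of Dec, 31 days; 87 left).
−31 → Nov 30, 2310 (end of Nov, 30 days; 56 left).
−30 → Oct 31, 2310 (end of Oct, 31 days; 26 left).
−26 → Oct 5, 2310.

October 5, 2310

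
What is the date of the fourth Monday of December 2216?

December 1, 2216 is a Sunday.
The first Monday is therefore December 2 (1 days later).
The fourth Monday is 2 + 3×7 = December 23.

December 23, 2216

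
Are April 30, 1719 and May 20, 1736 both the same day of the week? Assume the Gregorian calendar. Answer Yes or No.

Yes

From Apr 30, 1719 to May 20, 1736 is 6230 days.
6230 mod 7 = 0, so they are the same weekday.
(Apr 30, 1719 is a Sunday; May 20, 1736 is a Sunday.)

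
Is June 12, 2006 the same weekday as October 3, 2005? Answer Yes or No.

Yes

From Oct 3, 2005 to Jun 12, 2006 is 252 days.
252 mod 7 = 0, so they are the same weekday.
(Oct 3, 2005 is a Monday; Jun 12, 2006 is a Monday.)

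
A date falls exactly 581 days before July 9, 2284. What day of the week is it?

Wednesday

Jul 9, 2284 is a Wednesday.
581 mod 7 = 0, so 581 days before a Wednesday is Wednesday − 0 = Wednesday.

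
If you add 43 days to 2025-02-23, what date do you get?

April 7, 2025

Feb has 28 days: +6 → Mar 1, 2025 (37 left).
Mar has 31 days: +31 → Apr 1, 2025 (6 left).
+6 → Apr 7, 2025.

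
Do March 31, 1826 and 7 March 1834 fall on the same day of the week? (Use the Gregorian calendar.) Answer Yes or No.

From Mar 31, 1826 to Mar 7, 1834 is 2898 days.
2898 mod 7 = 0, so they are the same weekday.
(Mar 31, 1826 is a Friday; Mar 7, 1834 is a Friday.)

Yes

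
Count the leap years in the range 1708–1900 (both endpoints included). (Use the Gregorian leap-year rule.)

Multiples of 4 in [1708,1900]: 49.
Of those, multiples of 100: 2 (not leap unless ÷400).
Multiples of 400: 0.
Leap years = 49 − 2 + 0 = 47.

47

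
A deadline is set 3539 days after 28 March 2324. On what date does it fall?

+365 (one year) → Mar 28, 2325 (3174 left).
+365 (one year) → Mar 28, 2326 (2809 left).
+365 (one year) → Mar 28, 2327 (2444 left).
+366 (one year; includes Feb 29, 2328) → Mar 28, 2328 (2078 left).
+365 (one year) → Mar 28, 2329 (1713 left).
+365 (one year) → Mar 28, 2330 (1348 left).
+365 (one year) → Mar 28, 2331 (983 left).
+366 (one year; includes Feb 29, 2332) → Mar 28, 2332 (617 left).
+365 (one year) → Mar 28, 2333 (252 left).
Mar has 31 days: +4 → Apr 1, 2333 (248 left).
Apr has 30 days: +30 → May 1, 2333 (218 left).
May has 31 days: +31 → Jun 1, 2333 (187 left).
Jun has 30 days: +30 → Jul 1, 2333 (157 left).
Jul has 31 days: +31 → Aug 1, 2333 (126 left).
Aug has 31 days: +31 → Sep 1, 2333 (95 left).
Sep has 30 days: +30 → Oct 1, 2333 (65 left).
Oct has 31 days: +31 → Nov 1, 2333 (34 left).
Nov has 30 days: +30 → Dec 1, 2333 (4 left).
+4 → Dec 5, 2333.

December 5, 2333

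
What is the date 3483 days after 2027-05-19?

November 30, 2036

+366 (one year; includes Feb 29, 2028) → May 19, 2028 (3117 left).
+365 (one year) → May 19, 2029 (2752 left).
+365 (one year) → May 19, 2030 (2387 left).
+365 (one year) → May 19, 2031 (2022 left).
+366 (one year; includes Feb 29, 2032) → May 19, 2032 (1656 left).
+365 (one year) → May 19, 2033 (1291 left).
+365 (one year) → May 19, 2034 (926 left).
+365 (one year) → May 19, 2035 (561 left).
+366 (one year; includes Feb 29, 2036) → May 19, 2036 (195 left).
May has 31 days: +13 → Jun 1, 2036 (182 left).
Jun has 30 days: +30 → Jul 1, 2036 (152 left).
Jul has 31 days: +31 → Aug 1, 2036 (121 left).
Aug has 31 days: +31 → Sep 1, 2036 (90 left).
Sep has 30 days: +30 → Oct 1, 2036 (60 left).
Oct has 31 days: +31 → Nov 1, 2036 (29 left).
+29 → Nov 30, 2036.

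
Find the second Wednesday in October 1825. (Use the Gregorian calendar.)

October 12, 1825

October 1, 1825 is a Saturday.
The first Wednesday is therefore October 5 (4 days later).
The second Wednesday is 5 + 1×7 = October 12.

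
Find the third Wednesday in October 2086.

October 1, 2086 is a Tuesday.
The first Wednesday is therefore October 2 (1 days later).
The third Wednesday is 2 + 2×7 = October 16.

October 16, 2086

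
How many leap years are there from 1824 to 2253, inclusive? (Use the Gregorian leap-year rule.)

105

Multiples of 4 in [1824,2253]: 108.
Of those, multiples of 100: 4 (not leap unless ÷400).
Multiples of 400: 1.
Leap years = 108 − 4 + 1 = 105.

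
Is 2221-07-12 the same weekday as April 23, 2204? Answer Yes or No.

From Apr 23, 2204 to Jul 12, 2221 is 6289 days.
6289 mod 7 = 3, so they are different weekdays.
(Apr 23, 2204 is a Monday; Jul 12, 2221 is a Thursday.)

No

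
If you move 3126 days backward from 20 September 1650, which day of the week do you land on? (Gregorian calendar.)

Friday

Sep 20, 1650 is a Tuesday.
3126 mod 7 = 4, so 3126 days before a Tuesday is Tuesday − 4 = Friday.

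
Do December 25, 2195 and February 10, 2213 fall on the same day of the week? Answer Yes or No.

From Dec 25, 2195 to Feb 10, 2213 is 6256 days.
6256 mod 7 = 5, so they are different weekdays.
(Dec 25, 2195 is a Friday; Feb 10, 2213 is a Wednesday.)

No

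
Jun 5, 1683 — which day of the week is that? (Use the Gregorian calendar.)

Saturday

Doomsday rule: the anchor day for the 1600s is Tuesday. For year 83: 83÷12 = 6 r 11, and 11÷4 = 2, so 6+11+2 = 19.
Tuesday + 19 ≡ Sunday — that's 1683's doomsday.
In June the doomsday date is Jun 6.
Jun 5 is 1 day before Jun 6; 1 mod 7 = 1, so Sunday − 1 = Saturday.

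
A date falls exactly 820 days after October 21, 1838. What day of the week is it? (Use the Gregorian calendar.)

First find the weekday of Oct 21, 1838. Doomsday rule: the anchor day for the 1800s is Friday. For year 38: 38÷12 = 3 r 2, and 2÷4 = 0, so 3+2+0 = 5.
Friday + 5 ≡ Wednesday — that's 1838's doomsday.
In October the doomsday date is Oct 10.
Oct 21 is 11 days after Oct 10; 11 mod 7 = 4, so Wednesday + 4 = Sunday.
820 mod 7 = 1, so 820 days after a Sunday is Sunday + 1 = Monday.

Monday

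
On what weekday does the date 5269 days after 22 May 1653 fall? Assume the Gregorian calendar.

Tuesday

May 22, 1653 is a Thursday.
5269 mod 7 = 5, so 5269 days after a Thursday is Thursday + 5 = Tuesday.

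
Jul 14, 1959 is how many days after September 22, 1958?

295

Sep 22, 1958 → Oct 22, 1958: 30 days (September has 30).
Oct 22, 1958 → Nov 22, 1958: 31 days (October has 31).
Nov 22, 1958 → Dec 22, 1958: 30 days (November has 30).
Dec 22, 1958 → Jan 22, 1959: 31 days (December has 31).
Jan 22, 1959 → Feb 22, 1959: 31 days (January has 31).
Feb 22, 1959 → Mar 22, 1959: 28 days (February has 28).
Mar 22, 1959 → Apr 22, 1959: 31 days (March has 31).
Apr 22, 1959 → May 22, 1959: 30 days (April has 30).
May 22, 1959 → Jun 22, 1959: 31 days (May has 31).
Jun 22, 1959 → Jul 14, 1959: 22 days.
Total: 295 days.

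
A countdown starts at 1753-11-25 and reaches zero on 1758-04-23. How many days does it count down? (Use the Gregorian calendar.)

1610

Nov 25, 1753 → Nov 25, 1754: 365 days.
Nov 25, 1754 → Nov 25, 1755: 365 days.
Nov 25, 1755 → Nov 25, 1756: 366 days (Feb 29, 1756 is in that span).
Nov 25, 1756 → Nov 25, 1757: 365 days.
Nov 25, 1757 → Dec 25, 1757: 30 days (November has 30).
Dec 25, 1757 → Jan 25, 1758: 31 days (December has 31).
Jan 25, 1758 → Feb 25, 1758: 31 days (January has 31).
Feb 25, 1758 → Mar 25, 1758: 28 days (February has 28).
Mar 25, 1758 → Apr 23, 1758: 29 days.
Total: 1610 days.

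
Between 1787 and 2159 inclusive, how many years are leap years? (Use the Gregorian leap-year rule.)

90

Multiples of 4 in [1787,2159]: 93.
Of those, multiples of 100: 4 (not leap unless ÷400).
Multiples of 400: 1.
Leap years = 93 − 4 + 1 = 90.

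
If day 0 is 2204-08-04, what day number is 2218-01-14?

Aug 4, 2204 → Aug 4, 2205: 365 days.
Aug 4, 2205 → Aug 4, 2206: 365 days.
Aug 4, 2206 → Aug 4, 2207: 365 days.
Aug 4, 2207 → Aug 4, 2208: 366 days (Feb 29, 2208 is in that span).
Aug 4, 2208 → Aug 4, 2209: 365 days.
Aug 4, 2209 → Aug 4, 2210: 365 days.
Aug 4, 2210 → Aug 4, 2211: 365 days.
Aug 4, 2211 → Aug 4, 2212: 366 days (Feb 29, 2212 is in that span).
Aug 4, 2212 → Aug 4, 2213: 365 days.
Aug 4, 2213 → Aug 4, 2214: 365 days.
Aug 4, 2214 → Aug 4, 2215: 365 days.
Aug 4, 2215 → Aug 4, 2216: 366 days (Feb 29, 2216 is in that span).
Aug 4, 2216 → Aug 4, 2217: 365 days.
Aug 4, 2217 → Sep 4, 2217: 31 days (August has 31).
Sep 4, 2217 → Oct 4, 2217: 30 days (September has 30).
Oct 4, 2217 → Nov 4, 2217: 31 days (October has 31).
Nov 4, 2217 → Dec 4, 2217: 30 days (November has 30).
Dec 4, 2217 → Jan 4, 2218: 31 days (December has 31).
Jan 4, 2218 → Jan 14, 2218: 10 days.
Total: 4911 days.

4911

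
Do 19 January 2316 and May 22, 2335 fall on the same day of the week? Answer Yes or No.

From Jan 19, 2316 to May 22, 2335 is 7063 days.
7063 mod 7 = 0, so they are the same weekday.
(Jan 19, 2316 is a Wednesday; May 22, 2335 is a Wednesday.)

Yes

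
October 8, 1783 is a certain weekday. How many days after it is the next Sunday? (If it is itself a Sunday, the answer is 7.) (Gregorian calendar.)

Oct 8, 1783 is a Wednesday.
From Wednesday to the next Sunday is 4 days.

4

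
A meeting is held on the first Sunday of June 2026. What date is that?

June 7, 2026

June 1, 2026 is a Monday.
The first Sunday is therefore June 7 (6 days later).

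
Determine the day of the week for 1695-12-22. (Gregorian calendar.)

Doomsday rule: the anchor day for the 1600s is Tuesday. For year 95: 95÷12 = 7 r 11, and 11÷4 = 2, so 7+11+2 = 20.
Tuesday + 20 ≡ Monday — that's 1695's doomsday.
In December the doomsday date is Dec 12.
Dec 22 is 10 days after Dec 12; 10 mod 7 = 3, so Monday + 3 = Thursday.

Thursday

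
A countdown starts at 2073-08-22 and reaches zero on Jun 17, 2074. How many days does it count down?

299

Aug 22, 2073 → Sep 22, 2073: 31 days (August has 31).
Sep 22, 2073 → Oct 22, 2073: 30 days (September has 30).
Oct 22, 2073 → Nov 22, 2073: 31 days (October has 31).
Nov 22, 2073 → Dec 22, 2073: 30 days (November has 30).
Dec 22, 2073 → Jan 22, 2074: 31 days (December has 31).
Jan 22, 2074 → Feb 22, 2074: 31 days (January has 31).
Feb 22, 2074 → Mar 22, 2074: 28 days (February has 28).
Mar 22, 2074 → Apr 22, 2074: 31 days (March has 31).
Apr 22, 2074 → May 22, 2074: 30 days (April has 30).
May 22, 2074 → Jun 17, 2074: 26 days.
Total: 299 days.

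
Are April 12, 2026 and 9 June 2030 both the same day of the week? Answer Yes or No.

From Apr 12, 2026 to Jun 9, 2030 is 1519 days.
1519 mod 7 = 0, so they are the same weekday.
(Apr 12, 2026 is a Sunday; Jun 9, 2030 is a Sunday.)

Yes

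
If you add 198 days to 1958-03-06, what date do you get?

September 20, 1958

Mar has 31 days: +26 → Apr 1, 1958 (172 left).
Apr has 30 days: +30 → May 1, 1958 (142 left).
May has 31 days: +31 → Jun 1, 1958 (111 left).
Jun has 30 days: +30 → Jul 1, 1958 (81 left).
Jul has 31 days: +31 → Aug 1, 1958 (50 left).
Aug has 31 days: +31 → Sep 1, 1958 (19 left).
+19 → Sep 20, 1958.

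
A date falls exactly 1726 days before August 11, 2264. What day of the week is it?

First find the weekday of Aug 11, 2264. Doomsday rule: the anchor day for the 2200s is Friday. For year 64: 64÷12 = 5 r 4, and 4÷4 = 1, so 5+4+1 = 10.
Friday + 10 ≡ Monday — that's 2264's doomsday.
In August the doomsday date is Aug 8.
Aug 11 is 3 days after Aug 8; 3 mod 7 = 3, so Monday + 3 = Thursday.
1726 mod 7 = 4, so 1726 days before a Thursday is Thursday − 4 = Sunday.

Sunday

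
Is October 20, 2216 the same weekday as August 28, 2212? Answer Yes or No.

No

From Aug 28, 2212 to Oct 20, 2216 is 1514 days.
1514 mod 7 = 2, so they are different weekdays.
(Aug 28, 2212 is a Friday; Oct 20, 2216 is a Sunday.)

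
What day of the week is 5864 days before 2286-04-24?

Monday

First find the weekday of Apr 24, 2286. Doomsday rule: the anchor day for the 2200s is Friday. For year 86: 86÷12 = 7 r 2, and 2÷4 = 0, so 7+2+0 = 9.
Friday + 9 ≡ Sunday — that's 2286's doomsday.
In April the doomsday date is Apr 4.
Apr 24 is 20 days after Apr 4; 20 mod 7 = 6, so Sunday + 6 = Saturday.
5864 mod 7 = 5, so 5864 days before a Saturday is Saturday − 5 = Monday.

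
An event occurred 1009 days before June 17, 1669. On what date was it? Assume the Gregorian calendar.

−365 (one year) → Jun 17, 1668 (644 left).
−366 (one year; includes Feb 29, 1668) → Jun 17, 1667 (278 left).
−17 → May 31, 1667 (end of May, 31 days; 261 left).
−31 → Apr 30, 1667 (end of Apr, 30 days; 230 left).
−30 → Mar 31, 1667 (end of Mar, 31 days; 200 left).
−31 → Feb 28, 1667 (end of Feb, 28 days; 169 left).
−28 → Jan 31, 1667 (end of Jan, 31 days; 141 left).
−31 → Dec 31, 1666 (end of Dec, 31 days; 110 left).
−31 → Nov 30, 1666 (end of Nov, 30 days; 79 left).
−30 → Oct 31, 1666 (end of Oct, 31 days; 49 left).
−31 → Sep 30, 1666 (end of Sep, 30 days; 18 left).
−18 → Sep 12, 1666.

September 12, 1666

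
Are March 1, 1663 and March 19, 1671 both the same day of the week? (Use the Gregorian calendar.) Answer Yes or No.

Yes

From Mar 1, 1663 to Mar 19, 1671 is 2940 days.
2940 mod 7 = 0, so they are the same weekday.
(Mar 1, 1663 is a Thursday; Mar 19, 1671 is a Thursday.)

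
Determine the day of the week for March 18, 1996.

Monday

Doomsday rule: the anchor day for the 1900s is Wednesday. For year 96: 96÷12 = 8 r 0, and 0÷4 = 0, so 8+0+0 = 8.
Wednesday + 8 ≡ Thursday — that's 1996's doomsday.
In March the doomsday date is Mar 14.
Mar 18 is 4 days after Mar 14; 4 mod 7 = 4, so Thursday + 4 = Monday.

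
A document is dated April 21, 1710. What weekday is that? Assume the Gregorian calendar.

Monday

Doomsday rule: the anchor day for the 1700s is Sunday. For year 10: 10÷12 = 0 r 10, and 10÷4 = 2, so 0+10+2 = 12.
Sunday + 12 ≡ Friday — that's 1710's doomsday.
In April the doomsday date is Apr 4.
Apr 21 is 17 days after Apr 4; 17 mod 7 = 3, so Friday + 3 = Monday.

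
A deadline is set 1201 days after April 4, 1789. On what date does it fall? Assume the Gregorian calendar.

+365 (one year) → Apr 4, 1790 (836 left).
+365 (one year) → Apr 4, 1791 (471 left).
+366 (one year; includes Feb 29, 1792) → Apr 4, 1792 (105 left).
Apr has 30 days: +27 → May 1, 1792 (78 left).
May has 31 days: +31 → Jun 1, 1792 (47 left).
Jun has 30 days: +30 → Jul 1, 1792 (17 left).
+17 → Jul 18, 1792.

July 18, 1792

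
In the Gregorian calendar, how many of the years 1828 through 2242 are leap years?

Multiples of 4 in [1828,2242]: 104.
Of those, multiples of 100: 4 (not leap unless ÷400).
Multiples of 400: 1.
Leap years = 104 − 4 + 1 = 101.

101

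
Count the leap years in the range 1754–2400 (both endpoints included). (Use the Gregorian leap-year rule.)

157

Multiples of 4 in [1754,2400]: 162.
Of those, multiples of 100: 7 (not leap unless ÷400).
Multiples of 400: 2.
Leap years = 162 − 7 + 2 = 157.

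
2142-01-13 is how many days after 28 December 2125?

Dec 28, 2125 → Dec 28, 2126: 365 days.
Dec 28, 2126 → Dec 28, 2127: 365 days.
Dec 28, 2127 → Dec 28, 2128: 366 days (Feb 29, 2128 is in that span).
Dec 28, 2128 → Dec 28, 2129: 365 days.
Dec 28, 2129 → Dec 28, 2130: 365 days.
Dec 28, 2130 → Dec 28, 2131: 365 days.
Dec 28, 2131 → Dec 28, 2132: 366 days (Feb 29, 2132 is in that span).
Dec 28, 2132 → Dec 28, 2133: 365 days.
Dec 28, 2133 → Dec 28, 2134: 365 days.
Dec 28, 2134 → Dec 28, 2135: 365 days.
Dec 28, 2135 → Dec 28, 2136: 366 days (Feb 29, 2136 is in that span).
Dec 28, 2136 → Dec 28, 2137: 365 days.
Dec 28, 2137 → Dec 28, 2138: 365 days.
Dec 28, 2138 → Dec 28, 2139: 365 days.
Dec 28, 2139 → Dec 28, 2140: 366 days (Feb 29, 2140 is in that span).
Dec 28, 2140 → Jan 28, 2141: 31 days (December has 31).
Jan 28, 2141 → Feb 28, 2141: 31 days (January has 31).
Feb 28, 2141 → Mar 28, 2141: 28 days (February has 28).
Mar 28, 2141 → Apr 28, 2141: 31 days (March has 31).
Apr 28, 2141 → May 28, 2141: 30 days (April has 30).
May 28, 2141 → Jun 28, 2141: 31 days (May has 31).
Jun 28, 2141 → Jul 28, 2141: 30 days (June has 30).
Jul 28, 2141 → Aug 28, 2141: 31 days (July has 31).
Aug 28, 2141 → Sep 28, 2141: 31 days (August has 31).
Sep 28, 2141 → Oct 28, 2141: 30 days (September has 30).
Oct 28, 2141 → Nov 28, 2141: 31 days (October has 31).
Nov 28, 2141 → Dec 28, 2141: 30 days (November has 30).
Dec 28, 2141 → Jan 13, 2142: 16 days.
Total: 5860 days.

5860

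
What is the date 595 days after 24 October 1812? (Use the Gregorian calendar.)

June 11, 1814

+365 (one year) → Oct 24, 1813 (230 left).
Oct has 31 days: +8 → Nov 1, 1813 (222 left).
Nov has 30 days: +30 → Dec 1, 1813 (192 left).
Dec has 31 days: +31 → Jan 1, 1814 (161 left).
Jan has 31 days: +31 → Feb 1, 1814 (130 left).
Feb has 28 days: +28 → Mar 1, 1814 (102 left).
Mar has 31 days: +31 → Apr 1, 1814 (71 left).
Apr has 30 days: +30 → May 1, 1814 (41 left).
May has 31 days: +31 → Jun 1, 1814 (10 left).
+10 → Jun 11, 1814.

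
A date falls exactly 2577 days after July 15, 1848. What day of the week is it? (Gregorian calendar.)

Jul 15, 1848 is a Saturday.
2577 mod 7 = 1, so 2577 days after a Saturday is Saturday + 1 = Sunday.

Sunday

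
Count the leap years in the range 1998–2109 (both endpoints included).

Multiples of 4 in [1998,2109]: 28.
Of those, multiples of 100: 2 (not leap unless ÷400).
Multiples of 400: 1.
Leap years = 28 − 2 + 1 = 27.

27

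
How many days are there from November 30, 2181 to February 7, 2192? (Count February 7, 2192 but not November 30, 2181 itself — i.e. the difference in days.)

Nov 30, 2181 → Nov 30, 2182: 365 days.
Nov 30, 2182 → Nov 30, 2183: 365 days.
Nov 30, 2183 → Nov 30, 2184: 366 days (Feb 29, 2184 is in that span).
Nov 30, 2184 → Nov 30, 2185: 365 days.
Nov 30, 2185 → Nov 30, 2186: 365 days.
Nov 30, 2186 → Nov 30, 2187: 365 days.
Nov 30, 2187 → Nov 30, 2188: 366 days (Feb 29, 2188 is in that span).
Nov 30, 2188 → Nov 30, 2189: 365 days.
Nov 30, 2189 → Nov 30, 2190: 365 days.
Nov 30, 2190 → Nov 30, 2191: 365 days.
Nov 30, 2191 → Dec 30, 2191: 30 days (November has 30).
Dec 30, 2191 → Jan 30, 2192: 31 days (December has 31).
Jan 30, 2192 → Feb 7, 2192: 8 days.
Total: 3721 days.

3721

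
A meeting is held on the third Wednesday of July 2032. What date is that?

July 1, 2032 is a Thursday.
The first Wednesday is therefore July 7 (6 days later).
The third Wednesday is 7 + 2×7 = July 21.

July 21, 2032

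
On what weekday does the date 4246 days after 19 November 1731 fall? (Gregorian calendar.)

First find the weekday of Nov 19, 1731. Doomsday rule: the anchor day for the 1700s is Sunday. For year 31: 31÷12 = 2 r 7, and 7÷4 = 1, so 2+7+1 = 10.
Sunday + 10 ≡ Wednesday — that's 1731's doomsday.
In November the doomsday date is Nov 7.
Nov 19 is 12 days after Nov 7; 12 mod 7 = 5, so Wednesday + 5 = Monday.
4246 mod 7 = 4, so 4246 days after a Monday is Monday + 4 = Friday.

Friday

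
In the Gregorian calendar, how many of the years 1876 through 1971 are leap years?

Multiples of 4 in [1876,1971]: 24.
Of those, multiples of 100: 1 (not leap unless ÷400).
Multiples of 400: 0.
Leap years = 24 − 1 + 0 = 23.

23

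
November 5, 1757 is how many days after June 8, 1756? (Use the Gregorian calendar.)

515

Jun 8, 1756 → Jun 8, 1757: 365 days.
Jun 8, 1757 → Jul 8, 1757: 30 days (June has 30).
Jul 8, 1757 → Aug 8, 1757: 31 days (July has 31).
Aug 8, 1757 → Sep 8, 1757: 31 days (August has 31).
Sep 8, 1757 → Oct 8, 1757: 30 days (September has 30).
Oct 8, 1757 → Nov 5, 1757: 28 days.
Total: 515 days.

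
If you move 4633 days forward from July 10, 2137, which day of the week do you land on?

Tuesday

First find the weekday of Jul 10, 2137. Doomsday rule: the anchor day for the 2100s is Sunday. For year 37: 37÷12 = 3 r 1, and 1÷4 = 0, so 3+1+0 = 4.
Sunday + 4 ≡ Thursday — that's 2137's doomsday.
In July the doomsday date is Jul 11.
Jul 10 is 1 day before Jul 11; 1 mod 7 = 1, so Thursday − 1 = Wednesday.
4633 mod 7 = 6, so 4633 days after a Wednesday is Wednesday + 6 = Tuesday.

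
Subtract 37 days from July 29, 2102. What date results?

−29 → Jun 30, 2102 (end of Jun, 30 days; 8 left).
−8 → Jun 22, 2102.

June 22, 2102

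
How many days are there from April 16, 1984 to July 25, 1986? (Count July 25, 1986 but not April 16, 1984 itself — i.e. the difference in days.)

830

Apr 16, 1984 → Apr 16, 1985: 365 days.
Apr 16, 1985 → Apr 16, 1986: 365 days.
Apr 16, 1986 → May 16, 1986: 30 days (April has 30).
May 16, 1986 → Jun 16, 1986: 31 days (May has 31).
Jun 16, 1986 → Jul 16, 1986: 30 days (June has 30).
Jul 16, 1986 → Jul 25, 1986: 9 days.
Total: 830 days.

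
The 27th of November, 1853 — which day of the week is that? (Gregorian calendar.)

Doomsday rule: the anchor day for the 1800s is Friday. For year 53: 53÷12 = 4 r 5, and 5÷4 = 1, so 4+5+1 = 10.
Friday + 10 ≡ Monday — that's 1853's doomsday.
In November the doomsday date is Nov 7.
Nov 27 is 20 days after Nov 7; 20 mod 7 = 6, so Monday + 6 = Sunday.

Sunday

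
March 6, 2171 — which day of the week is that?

Doomsday rule: the anchor day for the 2100s is Sunday. For year 71: 71÷12 = 5 r 11, and 11÷4 = 2, so 5+11+2 = 18.
Sunday + 18 ≡ Thursday — that's 2171's doomsday.
In March the doomsday date is Mar 14.
Mar 6 is 8 days before Mar 14; 8 mod 7 = 1, so Thursday − 1 = Wednesday.

Wednesday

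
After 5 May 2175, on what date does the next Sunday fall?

May 5, 2175 is a Friday.
From Friday to the next Sunday is 2 days.
May 5, 2175 + 2 = May 7, 2175.

May 7, 2175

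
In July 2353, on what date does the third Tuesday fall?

July 1, 2353 is a Wednesday.
The first Tuesday is therefore July 7 (6 days later).
The third Tuesday is 7 + 2×7 = July 21.

July 21, 2353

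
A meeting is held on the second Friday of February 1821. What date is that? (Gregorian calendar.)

February 9, 1821

February 1, 1821 is a Thursday.
The first Friday is therefore February 2 (1 days later).
The second Friday is 2 + 1×7 = February 9.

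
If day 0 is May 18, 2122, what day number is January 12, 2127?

1700

May 18, 2122 → May 18, 2123: 365 days.
May 18, 2123 → May 18, 2124: 366 days (Feb 29, 2124 is in that span).
May 18, 2124 → May 18, 2125: 365 days.
May 18, 2125 → May 18, 2126: 365 days.
May 18, 2126 → Jun 18, 2126: 31 days (May has 31).
Jun 18, 2126 → Jul 18, 2126: 30 days (June has 30).
Jul 18, 2126 → Aug 18, 2126: 31 days (July has 31).
Aug 18, 2126 → Sep 18, 2126: 31 days (August has 31).
Sep 18, 2126 → Oct 18, 2126: 30 days (September has 30).
Oct 18, 2126 → Nov 18, 2126: 31 days (October has 31).
Nov 18, 2126 → Dec 18, 2126: 30 days (November has 30).
Dec 18, 2126 → Jan 12, 2127: 25 days.
Total: 1700 days.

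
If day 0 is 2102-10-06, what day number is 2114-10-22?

4399

Oct 6, 2102 → Oct 6, 2103: 365 days.
Oct 6, 2103 → Oct 6, 2104: 366 days (Feb 29, 2104 is in that span).
Oct 6, 2104 → Oct 6, 2105: 365 days.
Oct 6, 2105 → Oct 6, 2106: 365 days.
Oct 6, 2106 → Oct 6, 2107: 365 days.
Oct 6, 2107 → Oct 6, 2108: 366 days (Feb 29, 2108 is in that span).
Oct 6, 2108 → Oct 6, 2109: 365 days.
Oct 6, 2109 → Oct 6, 2110: 365 days.
Oct 6, 2110 → Oct 6, 2111: 365 days.
Oct 6, 2111 → Oct 6, 2112: 366 days (Feb 29, 2112 is in that span).
Oct 6, 2112 → Oct 6, 2113: 365 days.
Oct 6, 2113 → Nov 6, 2113: 31 days (October has 31).
Nov 6, 2113 → Dec 6, 2113: 30 days (November has 30).
Dec 6, 2113 → Jan 6, 2114: 31 days (December has 31).
Jan 6, 2114 → Feb 6, 2114: 31 days (January has 31).
Feb 6, 2114 → Mar 6, 2114: 28 days (February has 28).
Mar 6, 2114 → Apr 6, 2114: 31 days (March has 31).
Apr 6, 2114 → May 6, 2114: 30 days (April has 30).
May 6, 2114 → Jun 6, 2114: 31 days (May has 31).
Jun 6, 2114 → Jul 6, 2114: 30 days (June has 30).
Jul 6, 2114 → Aug 6, 2114: 31 days (July has 31).
Aug 6, 2114 → Sep 6, 2114: 31 days (August has 31).
Sep 6, 2114 → Oct 6, 2114: 30 days (September has 30).
Oct 6, 2114 → Oct 22, 2114: 16 days.
Total: 4399 days.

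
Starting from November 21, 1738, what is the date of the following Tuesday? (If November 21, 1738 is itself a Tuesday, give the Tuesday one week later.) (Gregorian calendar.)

Nov 21, 1738 is a Friday.
From Friday to the next Tuesday is 4 days.
Nov 21, 1738 + 4 = Nov 25, 1738.

November 25, 1738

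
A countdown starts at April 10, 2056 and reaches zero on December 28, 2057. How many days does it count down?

Apr 10, 2056 → Apr 10, 2057: 365 days.
Apr 10, 2057 → May 10, 2057: 30 days (April has 30).
May 10, 2057 → Jun 10, 2057: 31 days (May has 31).
Jun 10, 2057 → Jul 10, 2057: 30 days (June has 30).
Jul 10, 2057 → Aug 10, 2057: 31 days (July has 31).
Aug 10, 2057 → Sep 10, 2057: 31 days (August has 31).
Sep 10, 2057 → Oct 10, 2057: 30 days (September has 30).
Oct 10, 2057 → Nov 10, 2057: 31 days (October has 31).
Nov 10, 2057 → Dec 10, 2057: 30 days (November has 30).
Dec 10, 2057 → Dec 28, 2057: 18 days.
Total: 627 days.

627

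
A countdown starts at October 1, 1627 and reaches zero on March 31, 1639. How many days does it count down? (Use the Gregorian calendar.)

Oct 1, 1627 → Oct 1, 1628: 366 days (Feb 29, 1628 is in that span).
Oct 1, 1628 → Oct 1, 1629: 365 days.
Oct 1, 1629 → Oct 1, 1630: 365 days.
Oct 1, 1630 → Oct 1, 1631: 365 days.
Oct 1, 1631 → Oct 1, 1632: 366 days (Feb 29, 1632 is in that span).
Oct 1, 1632 → Oct 1, 1633: 365 days.
Oct 1, 1633 → Oct 1, 1634: 365 days.
Oct 1, 1634 → Oct 1, 1635: 365 days.
Oct 1, 1635 → Oct 1, 1636: 366 days (Feb 29, 1636 is in that span).
Oct 1, 1636 → Oct 1, 1637: 365 days.
Oct 1, 1637 → Oct 1, 1638: 365 days.
Oct 1, 1638 → Nov 1, 1638: 31 days (October has 31).
Nov 1, 1638 → Dec 1, 1638: 30 days (November has 30).
Dec 1, 1638 → Jan 1, 1639: 31 days (December has 31).
Jan 1, 1639 → Feb 1, 1639: 31 days (January has 31).
Feb 1, 1639 → Mar 1, 1639: 28 days (February has 28).
Mar 1, 1639 → Mar 31, 1639: 30 days.
Total: 4199 days.

4199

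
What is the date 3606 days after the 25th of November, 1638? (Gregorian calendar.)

October 9, 1648

+365 (one year) → Nov 25, 1639 (3241 left).
+366 (one year; includes Feb 29, 1640) → Nov 25, 1640 (2875 left).
+365 (one year) → Nov 25, 1641 (2510 left).
+365 (one year) → Nov 25, 1642 (2145 left).
+365 (one year) → Nov 25, 1643 (1780 left).
+366 (one year; includes Feb 29, 1644) → Nov 25, 1644 (1414 left).
+365 (one year) → Nov 25, 1645 (1049 left).
+365 (one year) → Nov 25, 1646 (684 left).
+365 (one year) → Nov 25, 1647 (319 left).
Nov has 30 days: +6 → Dec 1, 1647 (313 left).
Dec has 31 days: +31 → Jan 1, 1648 (282 left).
Jan has 31 days: +31 → Feb 1, 1648 (251 left).
Feb has 29 days: +29 → Mar 1, 1648 (222 left).
Mar has 31 days: +31 → Apr 1, 1648 (191 left).
Apr has 30 days: +30 → May 1, 1648 (161 left).
May has 31 days: +31 → Jun 1, 1648 (130 left).
Jun has 30 days: +30 → Jul 1, 1648 (100 left).
Jul has 31 days: +31 → Aug 1, 1648 (69 left).
Aug has 31 days: +31 → Sep 1, 1648 (38 left).
Sep has 30 days: +30 → Oct 1, 1648 (8 left).
+8 → Oct 9, 1648.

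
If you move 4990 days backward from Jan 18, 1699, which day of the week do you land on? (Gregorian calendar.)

Jan 18, 1699 is a Sunday.
4990 mod 7 = 6, so 4990 days before a Sunday is Sunday − 6 = Monday.

Monday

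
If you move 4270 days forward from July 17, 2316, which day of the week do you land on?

Jul 17, 2316 is a Monday.
4270 mod 7 = 0, so 4270 days after a Monday is Monday + 0 = Monday.

Monday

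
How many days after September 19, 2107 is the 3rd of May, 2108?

227

Sep 19, 2107 → Oct 19, 2107: 30 days (September has 30).
Oct 19, 2107 → Nov 19, 2107: 31 days (October has 31).
Nov 19, 2107 → Dec 19, 2107: 30 days (November has 30).
Dec 19, 2107 → Jan 19, 2108: 31 days (December has 31).
Jan 19, 2108 → Feb 19, 2108: 31 days (January has 31).
Feb 19, 2108 → Mar 19, 2108: 29 days (February has 29).
Mar 19, 2108 → Apr 19, 2108: 31 days (March has 31).
Apr 19, 2108 → May 3, 2108: 14 days.
Total: 227 days.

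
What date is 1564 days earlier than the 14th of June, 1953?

−365 (one year) → Jun 14, 1952 (1199 left).
−366 (one year; includes Feb 29, 1952) → Jun 14, 1951 (833 left).
−365 (one year) → Jun 14, 1950 (468 left).
−365 (one year) → Jun 14, 1949 (103 left).
−14 → May 31, 1949 (end of May, 31 days; 89 left).
−31 → Apr 30, 1949 (end of Apr, 30 days; 58 left).
−30 → Mar 31, 1949 (end of Mar, 31 days; 28 left).
−28 → Mar 3, 1949.

March 3, 1949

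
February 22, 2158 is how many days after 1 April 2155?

1058

Apr 1, 2155 → Apr 1, 2156: 366 days (Feb 29, 2156 is in that span).
Apr 1, 2156 → Apr 1, 2157: 365 days.
Apr 1, 2157 → May 1, 2157: 30 days (April has 30).
May 1, 2157 → Jun 1, 2157: 31 days (May has 31).
Jun 1, 2157 → Jul 1, 2157: 30 days (June has 30).
Jul 1, 2157 → Aug 1, 2157: 31 days (July has 31).
Aug 1, 2157 → Sep 1, 2157: 31 days (August has 31).
Sep 1, 2157 → Oct 1, 2157: 30 days (September has 30).
Oct 1, 2157 → Nov 1, 2157: 31 days (October has 31).
Nov 1, 2157 → Dec 1, 2157: 30 days (November has 30).
Dec 1, 2157 → Jan 1, 2158: 31 days (December has 31).
Jan 1, 2158 → Feb 1, 2158: 31 days (January has 31).
Feb 1, 2158 → Feb 22, 2158: 21 days.
Total: 1058 days.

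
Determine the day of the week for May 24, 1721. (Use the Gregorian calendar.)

Doomsday rule: the anchor day for the 1700s is Sunday. For year 21: 21÷12 = 1 r 9, and 9÷4 = 2, so 1+9+2 = 12.
Sunday + 12 ≡ Friday — that's 1721's doomsday.
In May the doomsday date is May 9.
May 24 is 15 days after May 9; 15 mod 7 = 1, so Friday + 1 = Saturday.

Saturday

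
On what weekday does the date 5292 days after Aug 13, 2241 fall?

First find the weekday of Aug 13, 2241. Doomsday rule: the anchor day for the 2200s is Friday. For year 41: 41÷12 = 3 r 5, and 5÷4 = 1, so 3+5+1 = 9.
Friday + 9 ≡ Sunday — that's 2241's doomsday.
In August the doomsday date is Aug 8.
Aug 13 is 5 days after Aug 8; 5 mod 7 = 5, so Sunday + 5 = Friday.
5292 mod 7 = 0, so 5292 days after a Friday is Friday + 0 = Friday.

Friday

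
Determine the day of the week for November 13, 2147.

Doomsday rule: the anchor day for the 2100s is Sunday. For year 47: 47÷12 = 3 r 11, and 11÷4 = 2, so 3+11+2 = 16.
Sunday + 16 ≡ Tuesday — that's 2147's doomsday.
In November the doomsday date is Nov 7.
Nov 13 is 6 days after Nov 7; 6 mod 7 = 6, so Tuesday + 6 = Monday.

Monday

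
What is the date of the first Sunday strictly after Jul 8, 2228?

July 13, 2228

Jul 8, 2228 is a Tuesday.
From Tuesday to the next Sunday is 5 days.
Jul 8, 2228 + 5 = Jul 13, 2228.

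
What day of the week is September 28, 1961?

Doomsday rule: the anchor day for the 1900s is Wednesday. For year 61: 61÷12 = 5 r 1, and 1÷4 = 0, so 5+1+0 = 6.
Wednesday + 6 ≡ Tuesday — that's 1961's doomsday.
In September the doomsday date is Sep 5.
Sep 28 is 23 days after Sep 5; 23 mod 7 = 2, so Tuesday + 2 = Thursday.

Thursday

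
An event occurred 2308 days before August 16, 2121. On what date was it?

April 22, 2115

−365 (one year) → Aug 16, 2120 (1943 left).
−366 (one year; includes Feb 29, 2120) → Aug 16, 2119 (1577 left).
−365 (one year) → Aug 16, 2118 (1212 left).
−365 (one year) → Aug 16, 2117 (847 left).
−365 (one year) → Aug 16, 2116 (482 left).
−366 (one year; includes Feb 29, 2116) → Aug 16, 2115 (116 left).
−16 → Jul 31, 2115 (end of Jul, 31 days; 100 left).
−31 → Jun 30, 2115 (end of Jun, 30 days; 69 left).
−30 → May 31, 2115 (end of May, 31 days; 39 left).
−31 → Apr 30, 2115 (end of Apr, 30 days; 8 left).
−8 → Apr 22, 2115.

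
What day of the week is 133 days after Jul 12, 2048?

Jul 12, 2048 is a Sunday.
133 mod 7 = 0, so 133 days after a Sunday is Sunday + 0 = Sunday.

Sunday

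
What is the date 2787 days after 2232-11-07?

June 25, 2240

+365 (one year) → Nov 7, 2233 (2422 left).
+365 (one year) → Nov 7, 2234 (2057 left).
+365 (one year) → Nov 7, 2235 (1692 left).
+366 (one year; includes Feb 29, 2236) → Nov 7, 2236 (1326 left).
+365 (one year) → Nov 7, 2237 (961 left).
+365 (one year) → Nov 7, 2238 (596 left).
+365 (one year) → Nov 7, 2239 (231 left).
Nov has 30 days: +24 → Dec 1, 2239 (207 left).
Dec has 31 days: +31 → Jan 1, 2240 (176 left).
Jan has 31 days: +31 → Feb 1, 2240 (145 left).
Feb has 29 days: +29 → Mar 1, 2240 (116 left).
Mar has 31 days: +31 → Apr 1, 2240 (85 left).
Apr has 30 days: +30 → May 1, 2240 (55 left).
May has 31 days: +31 → Jun 1, 2240 (24 left).
+24 → Jun 25, 2240.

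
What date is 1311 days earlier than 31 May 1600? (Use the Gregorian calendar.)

−366 (one year; includes Feb 29, 1600) → May 31, 1599 (945 left).
−365 (one year) → May 31, 1598 (580 left).
−365 (one year) → May 31, 1597 (215 left).
−31 → Apr 30, 1597 (end of Apr, 30 days; 184 left).
−30 → Mar 31, 1597 (end of Mar, 31 days; 154 left).
−31 → Feb 28, 1597 (end of Feb, 28 days; 123 left).
−28 → Jan 31, 1597 (end of Jan, 31 days; 95 left).
−31 → Dec 31, 1596 (end of Dec, 31 days; 64 left).
−31 → Nov 30, 1596 (end of Nov, 30 days; 33 left).
−30 → Oct 31, 1596 (end of Oct, 31 days; 3 left).
−3 → Oct 28, 1596.

October 28, 1596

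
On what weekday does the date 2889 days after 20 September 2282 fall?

Monday

First find the weekday of Sep 20, 2282. Doomsday rule: the anchor day for the 2200s is Friday. For year 82: 82÷12 = 6 r 10, and 10÷4 = 2, so 6+10+2 = 18.
Friday + 18 ≡ Tuesday — that's 2282's doomsday.
In September the doomsday date is Sep 5.
Sep 20 is 15 days after Sep 5; 15 mod 7 = 1, so Tuesday + 1 = Wednesday.
2889 mod 7 = 5, so 2889 days after a Wednesday is Wednesday + 5 = Monday.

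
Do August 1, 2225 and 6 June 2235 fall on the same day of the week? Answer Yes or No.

No

From Aug 1, 2225 to Jun 6, 2235 is 3596 days.
3596 mod 7 = 5, so they are different weekdays.
(Aug 1, 2225 is a Monday; Jun 6, 2235 is a Saturday.)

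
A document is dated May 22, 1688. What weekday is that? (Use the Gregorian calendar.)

Saturday

Doomsday rule: the anchor day for the 1600s is Tuesday. For year 88: 88÷12 = 7 r 4, and 4÷4 = 1, so 7+4+1 = 12.
Tuesday + 12 ≡ Sunday — that's 1688's doomsday.
In May the doomsday date is May 9.
May 22 is 13 days after May 9; 13 mod 7 = 6, so Sunday + 6 = Saturday.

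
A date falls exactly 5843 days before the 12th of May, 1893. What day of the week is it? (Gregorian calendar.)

May 12, 1893 is a Friday.
5843 mod 7 = 5, so 5843 days before a Friday is Friday − 5 = Sunday.

Sunday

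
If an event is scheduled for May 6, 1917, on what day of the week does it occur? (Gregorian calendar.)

Doomsday rule: the anchor day for the 1900s is Wednesday. For year 17: 17÷12 = 1 r 5, and 5÷4 = 1, so 1+5+1 = 7.
Wednesday + 7 ≡ Wednesday — that's 1917's doomsday.
In May the doomsday date is May 9.
May 6 is 3 days before May 9; 3 mod 7 = 3, so Wednesday − 3 = Sunday.

Sunday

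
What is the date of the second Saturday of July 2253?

July 9, 2253

July 1, 2253 is a Friday.
The first Saturday is therefore July 2 (1 days later).
The second Saturday is 2 + 1×7 = July 9.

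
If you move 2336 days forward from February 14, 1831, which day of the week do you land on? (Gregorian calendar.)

Feb 14, 1831 is a Monday.
2336 mod 7 = 5, so 2336 days after a Monday is Monday + 5 = Saturday.

Saturday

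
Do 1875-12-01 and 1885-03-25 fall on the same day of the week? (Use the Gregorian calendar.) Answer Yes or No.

From Dec 1, 1875 to Mar 25, 1885 is 3402 days.
3402 mod 7 = 0, so they are the same weekday.
(Dec 1, 1875 is a Wednesday; Mar 25, 1885 is a Wednesday.)

Yes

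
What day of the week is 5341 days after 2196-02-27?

Saturday

First find the weekday of Feb 27, 2196. Doomsday rule: the anchor day for the 2100s is Sunday. For year 96: 96÷12 = 8 r 0, and 0÷4 = 0, so 8+0+0 = 8.
Sunday + 8 ≡ Monday — that's 2196's doomsday.
In February the doomsday date is Feb 29 (2196 is a leap year (divisible by 4)).
Feb 27 is 2 days before Feb 29; 2 mod 7 = 2, so Monday − 2 = Saturday.
5341 mod 7 = 0, so 5341 days after a Saturday is Saturday + 0 = Saturday.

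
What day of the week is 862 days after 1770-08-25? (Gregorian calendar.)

Sunday

Aug 25, 1770 is a Saturday.
862 mod 7 = 1, so 862 days after a Saturday is Saturday + 1 = Sunday.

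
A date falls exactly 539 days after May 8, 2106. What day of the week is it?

May 8, 2106 is a Saturday.
539 mod 7 = 0, so 539 days after a Saturday is Saturday + 0 = Saturday.

Saturday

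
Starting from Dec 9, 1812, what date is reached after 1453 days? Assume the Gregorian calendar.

December 1, 1816

+365 (one year) → Dec 9, 1813 (1088 left).
+365 (one year) → Dec 9, 1814 (723 left).
+365 (one year) → Dec 9, 1815 (358 left).
Dec has 31 days: +23 → Jan 1, 1816 (335 left).
Jan has 31 days: +31 → Feb 1, 1816 (304 left).
Feb has 29 days: +29 → Mar 1, 1816 (275 left).
Mar has 31 days: +31 → Apr 1, 1816 (244 left).
Apr has 30 days: +30 → May 1, 1816 (214 left).
May has 31 days: +31 → Jun 1, 1816 (183 left).
Jun has 30 days: +30 → Jul 1, 1816 (153 left).
Jul has 31 days: +31 → Aug 1, 1816 (122 left).
Aug has 31 days: +31 → Sep 1, 1816 (91 left).
Sep has 30 days: +30 → Oct 1, 1816 (61 left).
Oct has 31 days: +31 → Nov 1, 1816 (30 left).
Nov has 30 days: +30 → Dec 1, 1816 (0 left).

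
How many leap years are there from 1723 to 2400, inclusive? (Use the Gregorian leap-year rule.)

165

Multiples of 4 in [1723,2400]: 170.
Of those, multiples of 100: 7 (not leap unless ÷400).
Multiples of 400: 2.
Leap years = 170 − 7 + 2 = 165.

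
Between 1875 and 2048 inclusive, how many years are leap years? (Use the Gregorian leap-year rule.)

Multiples of 4 in [1875,2048]: 44.
Of those, multiples of 100: 2 (not leap unless ÷400).
Multiples of 400: 1.
Leap years = 44 − 2 + 1 = 43.

43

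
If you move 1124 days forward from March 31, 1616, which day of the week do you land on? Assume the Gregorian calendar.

Monday

First find the weekday of Mar 31, 1616. Doomsday rule: the anchor day for the 1600s is Tuesday. For year 16: 16÷12 = 1 r 4, and 4÷4 = 1, so 1+4+1 = 6.
Tuesday + 6 ≡ Monday — that's 1616's doomsday.
In March the doomsday date is Mar 14.
Mar 31 is 17 days after Mar 14; 17 mod 7 = 3, so Monday + 3 = Thursday.
1124 mod 7 = 4, so 1124 days after a Thursday is Thursday + 4 = Monday.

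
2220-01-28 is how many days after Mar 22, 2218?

677

Mar 22, 2218 → Mar 22, 2219: 365 days.
Mar 22, 2219 → Apr 22, 2219: 31 days (March has 31).
Apr 22, 2219 → May 22, 2219: 30 days (April has 30).
May 22, 2219 → Jun 22, 2219: 31 days (May has 31).
Jun 22, 2219 → Jul 22, 2219: 30 days (June has 30).
Jul 22, 2219 → Aug 22, 2219: 31 days (July has 31).
Aug 22, 2219 → Sep 22, 2219: 31 days (August has 31).
Sep 22, 2219 → Oct 22, 2219: 30 days (September has 30).
Oct 22, 2219 → Nov 22, 2219: 31 days (October has 31).
Nov 22, 2219 → Dec 22, 2219: 30 days (November has 30).
Dec 22, 2219 → Jan 22, 2220: 31 days (December has 31).
Jan 22, 2220 → Jan 28, 2220: 6 days.
Total: 677 days.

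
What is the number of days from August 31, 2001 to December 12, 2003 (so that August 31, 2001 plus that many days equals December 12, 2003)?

833

Aug 31, 2001 → Aug 31, 2002: 365 days.
Aug 31, 2002 → Aug 31, 2003: 365 days.
Aug 31, 2003 → Sep 30, 2003: 30 days (August has 31).
Sep 30, 2003 → Oct 30, 2003: 30 days (September has 30).
Oct 30, 2003 → Nov 30, 2003: 31 days (October has 31).
Nov 30, 2003 → Dec 12, 2003: 12 days.
Total: 833 days.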